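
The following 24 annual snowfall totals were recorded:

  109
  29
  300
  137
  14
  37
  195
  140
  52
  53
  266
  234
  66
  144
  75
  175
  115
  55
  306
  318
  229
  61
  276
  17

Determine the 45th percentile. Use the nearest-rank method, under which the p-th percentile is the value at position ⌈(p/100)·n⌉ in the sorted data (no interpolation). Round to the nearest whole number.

109

Sorted: 14, 17, 29, 37, 52, 53, 55, 61, 66, 75, 109, 115, 137, 140, 144, 175, 195, 229, 234, 266, 276, 300, 306, 318.
n = 24.
Position = ⌈45/100 · 24⌉ = ⌈10.8⌉ = 11.
The value at rank 11 is 109.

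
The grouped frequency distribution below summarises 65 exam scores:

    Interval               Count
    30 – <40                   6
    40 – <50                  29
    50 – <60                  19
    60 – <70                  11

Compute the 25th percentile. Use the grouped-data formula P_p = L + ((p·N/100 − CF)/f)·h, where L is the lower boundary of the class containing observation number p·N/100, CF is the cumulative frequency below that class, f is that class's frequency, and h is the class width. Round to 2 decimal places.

43.53

N = 65; target position k = 25/100 · 65 = 16.25.
Cumulative frequencies: 6, 35, 54, 65.
Observation 16.25 falls in the class 40 – <50.
L = 40, CF = 6, f = 29, h = 10.
P25 = 40 + ((16.25 − 6)/29)·10 = 40 + 3.53448 = 43.5345.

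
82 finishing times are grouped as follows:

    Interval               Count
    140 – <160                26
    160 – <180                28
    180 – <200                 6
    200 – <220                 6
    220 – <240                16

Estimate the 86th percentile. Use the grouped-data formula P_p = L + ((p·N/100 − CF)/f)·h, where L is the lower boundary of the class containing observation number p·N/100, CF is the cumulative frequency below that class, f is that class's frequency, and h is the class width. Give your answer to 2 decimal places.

225.65

N = 82; target position k = 86/100 · 82 = 70.52.
Cumulative frequencies: 26, 54, 60, 66, 82.
Observation 70.52 falls in the class 220 – <240.
L = 220, CF = 66, f = 16, h = 20.
P86 = 220 + ((70.52 − 66)/16)·20 = 220 + 5.65 = 225.65.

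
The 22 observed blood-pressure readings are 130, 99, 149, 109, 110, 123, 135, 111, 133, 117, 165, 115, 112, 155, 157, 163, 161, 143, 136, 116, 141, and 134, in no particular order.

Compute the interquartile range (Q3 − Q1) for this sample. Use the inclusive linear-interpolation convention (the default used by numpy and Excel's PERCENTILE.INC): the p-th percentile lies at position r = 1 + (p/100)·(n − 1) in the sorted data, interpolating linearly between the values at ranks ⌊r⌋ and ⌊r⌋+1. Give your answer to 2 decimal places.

32.25

Sorted: 99, 109, 110, 111, 112, 115, 116, 117, 123, 130, 133, 134, 135, 136, 141, 143, 149, 155, 157, 161, 163, 165.
n = 22.
P25: r = 6.25; ranks 6–7 are 115, 116; interpolating gives 115.25.
P75: r = 16.75; ranks 16–17 are 143, 149; interpolating gives 147.5.
Difference: 147.5 − 115.25 = 32.25.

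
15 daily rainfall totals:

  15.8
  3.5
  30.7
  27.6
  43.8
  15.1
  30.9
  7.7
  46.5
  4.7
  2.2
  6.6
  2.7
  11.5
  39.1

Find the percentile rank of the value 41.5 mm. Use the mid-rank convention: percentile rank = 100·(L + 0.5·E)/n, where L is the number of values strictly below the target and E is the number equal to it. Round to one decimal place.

Sorted: 2.2, 2.7, 3.5, 4.7, 6.6, 7.7, 11.5, 15.1, 15.8, 27.6, 30.7, 30.9, 39.1, 43.8, 46.5.
Count below 41.5: L = 13; count equal: E = 0; n = 15.
Percentile rank = 100·(13 + 0.5·0)/15 = 100·13/15 = 86.67.

86.7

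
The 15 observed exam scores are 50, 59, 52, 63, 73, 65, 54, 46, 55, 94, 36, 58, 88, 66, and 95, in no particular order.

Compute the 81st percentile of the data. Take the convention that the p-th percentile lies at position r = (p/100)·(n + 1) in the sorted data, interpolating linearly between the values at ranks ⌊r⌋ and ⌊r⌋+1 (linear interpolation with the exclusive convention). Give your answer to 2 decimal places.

87.40

Sorted: 36, 46, 50, 52, 54, 55, 58, 59, 63, 65, 66, 73, 88, 94, 95.
n = 15.
r = (81/100)·(15 + 1) = 12.96.
Rank 12 is 73 and rank 13 is 88.
Interpolate: 73 + 0.96·(88 − 73) = 73 + 0.96·15 = 87.4.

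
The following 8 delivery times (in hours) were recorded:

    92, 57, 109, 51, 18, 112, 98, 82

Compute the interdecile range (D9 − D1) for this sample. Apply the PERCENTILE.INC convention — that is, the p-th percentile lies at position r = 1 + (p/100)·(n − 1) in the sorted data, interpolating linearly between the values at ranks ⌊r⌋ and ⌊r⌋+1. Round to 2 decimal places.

Sorted: 18, 51, 57, 82, 92, 98, 109, 112.
n = 8.
P10: r = 1.7; ranks 1–2 are 18, 51; interpolating gives 41.1.
P90: r = 7.3; ranks 7–8 are 109, 112; interpolating gives 109.9.
Difference: 109.9 − 41.1 = 68.8.

68.80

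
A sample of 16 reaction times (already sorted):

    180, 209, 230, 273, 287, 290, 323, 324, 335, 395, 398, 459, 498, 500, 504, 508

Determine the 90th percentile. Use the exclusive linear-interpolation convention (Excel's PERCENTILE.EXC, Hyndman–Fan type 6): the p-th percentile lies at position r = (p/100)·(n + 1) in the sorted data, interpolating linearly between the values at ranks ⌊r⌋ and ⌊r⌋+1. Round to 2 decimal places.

n = 16.
r = (90/100)·(16 + 1) = 15.3.
Rank 15 is 504 and rank 16 is 508.
Interpolate: 504 + 0.3·(508 − 504) = 504 + 0.3·4 = 505.2.

505.20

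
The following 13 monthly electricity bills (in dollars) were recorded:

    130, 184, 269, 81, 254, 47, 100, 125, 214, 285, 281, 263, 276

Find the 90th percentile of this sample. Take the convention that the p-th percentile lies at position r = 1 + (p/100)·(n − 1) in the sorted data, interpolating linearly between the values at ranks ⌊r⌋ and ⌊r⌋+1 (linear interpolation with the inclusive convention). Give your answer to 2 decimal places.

280.00

Sorted: 47, 81, 100, 125, 130, 184, 214, 254, 263, 269, 276, 281, 285.
n = 13.
r = 1 + (90/100)·(13 − 1) = 1 + 10.8 = 11.8.
Rank 11 is 276 and rank 12 is 281.
Interpolate: 276 + 0.8·(281 − 276) = 276 + 0.8·5 = 280.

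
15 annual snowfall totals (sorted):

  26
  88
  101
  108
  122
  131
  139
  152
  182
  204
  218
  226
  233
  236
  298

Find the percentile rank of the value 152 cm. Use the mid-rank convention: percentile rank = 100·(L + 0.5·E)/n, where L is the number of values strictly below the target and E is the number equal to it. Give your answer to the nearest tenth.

Count below 152: L = 7; count equal: E = 1; n = 15.
Percentile rank = 100·(7 + 0.5·1)/15 = 100·7.5/15 = 50.

50.0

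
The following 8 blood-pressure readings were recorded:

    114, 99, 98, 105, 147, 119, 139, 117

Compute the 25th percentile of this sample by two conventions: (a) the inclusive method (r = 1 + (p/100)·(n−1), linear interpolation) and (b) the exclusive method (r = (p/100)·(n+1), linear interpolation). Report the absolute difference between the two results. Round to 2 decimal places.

Sorted: 98, 99, 105, 114, 117, 119, 139, 147.
n = 8.
(a) r = 2.75; between ranks 2 (99) and 3 (105): 103.5.
(b) r = 2.25; between ranks 2 (99) and 3 (105): 100.5.
|103.5 − 100.5| = 3.

3.00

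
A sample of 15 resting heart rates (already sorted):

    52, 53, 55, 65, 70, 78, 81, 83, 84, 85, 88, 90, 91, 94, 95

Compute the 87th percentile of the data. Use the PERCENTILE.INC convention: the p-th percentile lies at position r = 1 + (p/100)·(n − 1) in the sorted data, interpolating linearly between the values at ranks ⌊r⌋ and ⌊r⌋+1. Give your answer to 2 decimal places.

91.54

n = 15.
r = 1 + (87/100)·(15 − 1) = 1 + 12.18 = 13.18.
Rank 13 is 91 and rank 14 is 94.
Interpolate: 91 + 0.18·(94 − 91) = 91 + 0.18·3 = 91.54.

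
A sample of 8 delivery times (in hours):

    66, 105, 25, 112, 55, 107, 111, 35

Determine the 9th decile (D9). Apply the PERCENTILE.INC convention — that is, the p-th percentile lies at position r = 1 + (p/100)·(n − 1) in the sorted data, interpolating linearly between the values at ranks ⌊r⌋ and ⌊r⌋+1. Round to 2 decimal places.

Sorted: 25, 35, 55, 66, 105, 107, 111, 112.
n = 8.
r = 1 + (90/100)·(8 − 1) = 1 + 6.3 = 7.3.
Rank 7 is 111 and rank 8 is 112.
Interpolate: 111 + 0.3·(112 − 111) = 111 + 0.3·1 = 111.3.

111.30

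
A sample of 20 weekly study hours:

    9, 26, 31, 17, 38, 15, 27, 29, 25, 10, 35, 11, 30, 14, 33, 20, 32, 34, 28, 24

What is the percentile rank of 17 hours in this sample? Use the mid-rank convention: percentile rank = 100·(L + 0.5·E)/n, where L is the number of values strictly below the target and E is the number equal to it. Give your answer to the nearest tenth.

27.5

Sorted: 9, 10, 11, 14, 15, 17, 20, 24, 25, 26, 27, 28, 29, 30, 31, 32, 33, 34, 35, 38.
Count below 17: L = 5; count equal: E = 1; n = 20.
Percentile rank = 100·(5 + 0.5·1)/20 = 100·5.5/20 = 27.5.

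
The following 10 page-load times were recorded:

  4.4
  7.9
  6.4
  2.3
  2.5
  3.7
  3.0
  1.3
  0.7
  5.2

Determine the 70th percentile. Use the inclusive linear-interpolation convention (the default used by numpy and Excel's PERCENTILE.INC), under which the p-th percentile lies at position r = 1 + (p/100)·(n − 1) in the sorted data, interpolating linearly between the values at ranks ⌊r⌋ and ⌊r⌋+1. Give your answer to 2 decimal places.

4.64

Sorted: 0.7, 1.3, 2.3, 2.5, 3.0, 3.7, 4.4, 5.2, 6.4, 7.9.
n = 10.
r = 1 + (70/100)·(10 − 1) = 1 + 6.3 = 7.3.
Rank 7 is 4.4 and rank 8 is 5.2.
Interpolate: 4.4 + 0.3·(5.2 − 4.4) = 4.4 + 0.3·0.8 = 4.64.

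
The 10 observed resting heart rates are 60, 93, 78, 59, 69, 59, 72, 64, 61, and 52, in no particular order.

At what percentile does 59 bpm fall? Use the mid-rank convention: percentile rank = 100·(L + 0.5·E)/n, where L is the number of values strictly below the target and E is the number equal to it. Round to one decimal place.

20.0

Sorted: 52, 59, 59, 60, 61, 64, 69, 72, 78, 93.
Count below 59: L = 1; count equal: E = 2; n = 10.
Percentile rank = 100·(1 + 0.5·2)/10 = 100·2/10 = 20.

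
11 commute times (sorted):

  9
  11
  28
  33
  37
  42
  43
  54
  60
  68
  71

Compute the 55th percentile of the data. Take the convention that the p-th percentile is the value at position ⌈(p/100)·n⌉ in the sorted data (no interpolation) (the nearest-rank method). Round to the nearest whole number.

n = 11.
Position = ⌈55/100 · 11⌉ = ⌈6.05⌉ = 7.
The value at rank 7 is 43.

43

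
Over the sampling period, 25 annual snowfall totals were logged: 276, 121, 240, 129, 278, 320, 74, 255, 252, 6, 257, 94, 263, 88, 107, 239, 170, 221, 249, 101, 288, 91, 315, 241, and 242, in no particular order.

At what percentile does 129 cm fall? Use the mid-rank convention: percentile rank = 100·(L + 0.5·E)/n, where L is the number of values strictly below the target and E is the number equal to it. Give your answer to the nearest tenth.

Sorted: 6, 74, 88, 91, 94, 101, 107, 121, 129, 170, 221, 239, 240, 241, 242, 249, 252, 255, 257, 263, 276, 278, 288, 315, 320.
Count below 129: L = 8; count equal: E = 1; n = 25.
Percentile rank = 100·(8 + 0.5·1)/25 = 100·8.5/25 = 34.

34.0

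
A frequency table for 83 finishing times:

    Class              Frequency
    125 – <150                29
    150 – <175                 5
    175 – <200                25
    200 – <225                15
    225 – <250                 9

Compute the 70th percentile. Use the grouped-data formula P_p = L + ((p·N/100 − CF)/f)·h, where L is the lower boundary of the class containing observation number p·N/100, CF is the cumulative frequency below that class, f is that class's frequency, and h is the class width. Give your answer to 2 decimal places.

199.10

N = 83; target position k = 70/100 · 83 = 58.1.
Cumulative frequencies: 29, 34, 59, 74, 83.
Observation 58.1 falls in the class 175 – <200.
L = 175, CF = 34, f = 25, h = 25.
P70 = 175 + ((58.1 − 34)/25)·25 = 175 + 24.1 = 199.1.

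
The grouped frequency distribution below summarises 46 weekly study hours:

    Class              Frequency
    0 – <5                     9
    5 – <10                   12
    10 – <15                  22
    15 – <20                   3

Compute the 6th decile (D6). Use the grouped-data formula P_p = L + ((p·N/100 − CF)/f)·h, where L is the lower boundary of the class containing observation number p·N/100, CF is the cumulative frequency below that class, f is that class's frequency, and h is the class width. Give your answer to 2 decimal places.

N = 46; target position k = 60/100 · 46 = 27.6.
Cumulative frequencies: 9, 21, 43, 46.
Observation 27.6 falls in the class 10 – <15.
L = 10, CF = 21, f = 22, h = 5.
P60 = 10 + ((27.6 − 21)/22)·5 = 10 + 1.5 = 11.5.

11.50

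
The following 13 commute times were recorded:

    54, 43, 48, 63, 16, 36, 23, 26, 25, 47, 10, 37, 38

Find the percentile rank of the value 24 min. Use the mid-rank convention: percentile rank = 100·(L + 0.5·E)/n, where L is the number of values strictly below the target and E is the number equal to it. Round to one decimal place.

23.1

Sorted: 10, 16, 23, 25, 26, 36, 37, 38, 43, 47, 48, 54, 63.
Count below 24: L = 3; count equal: E = 0; n = 13.
Percentile rank = 100·(3 + 0.5·0)/13 = 100·3/13 = 23.08.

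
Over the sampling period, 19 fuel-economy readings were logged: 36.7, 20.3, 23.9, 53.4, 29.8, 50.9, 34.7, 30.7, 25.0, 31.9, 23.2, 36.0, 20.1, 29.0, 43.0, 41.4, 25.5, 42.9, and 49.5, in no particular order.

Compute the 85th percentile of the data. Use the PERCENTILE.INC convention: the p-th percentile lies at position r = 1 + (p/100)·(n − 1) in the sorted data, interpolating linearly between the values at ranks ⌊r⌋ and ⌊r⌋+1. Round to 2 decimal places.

44.95

Sorted: 20.1, 20.3, 23.2, 23.9, 25.0, 25.5, 29.0, 29.8, 30.7, 31.9, 34.7, 36.0, 36.7, 41.4, 42.9, 43.0, 49.5, 50.9, 53.4.
n = 19.
r = 1 + (85/100)·(19 − 1) = 1 + 15.3 = 16.3.
Rank 16 is 43.0 and rank 17 is 49.5.
Interpolate: 43.0 + 0.3·(49.5 − 43.0) = 43.0 + 0.3·6.5 = 44.95.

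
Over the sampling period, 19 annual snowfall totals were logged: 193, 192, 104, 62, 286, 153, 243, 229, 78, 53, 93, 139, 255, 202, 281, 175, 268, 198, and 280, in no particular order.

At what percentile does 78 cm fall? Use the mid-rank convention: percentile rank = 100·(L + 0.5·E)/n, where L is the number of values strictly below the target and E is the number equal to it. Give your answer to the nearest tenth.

Sorted: 53, 62, 78, 93, 104, 139, 153, 175, 192, 193, 198, 202, 229, 243, 255, 268, 280, 281, 286.
Count below 78: L = 2; count equal: E = 1; n = 19.
Percentile rank = 100·(2 + 0.5·1)/19 = 100·2.5/19 = 13.16.

13.2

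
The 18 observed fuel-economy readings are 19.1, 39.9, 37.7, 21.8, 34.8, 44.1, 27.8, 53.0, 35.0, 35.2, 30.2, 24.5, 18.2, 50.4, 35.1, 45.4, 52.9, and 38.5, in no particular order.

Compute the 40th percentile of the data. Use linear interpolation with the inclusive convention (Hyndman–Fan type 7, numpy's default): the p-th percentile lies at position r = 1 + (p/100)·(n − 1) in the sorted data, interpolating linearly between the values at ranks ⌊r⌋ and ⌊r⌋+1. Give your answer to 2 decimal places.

34.96

Sorted: 18.2, 19.1, 21.8, 24.5, 27.8, 30.2, 34.8, 35.0, 35.1, 35.2, 37.7, 38.5, 39.9, 44.1, 45.4, 50.4, 52.9, 53.0.
n = 18.
r = 1 + (40/100)·(18 − 1) = 1 + 6.8 = 7.8.
Rank 7 is 34.8 and rank 8 is 35.0.
Interpolate: 34.8 + 0.8·(35.0 − 34.8) = 34.8 + 0.8·0.2 = 34.96.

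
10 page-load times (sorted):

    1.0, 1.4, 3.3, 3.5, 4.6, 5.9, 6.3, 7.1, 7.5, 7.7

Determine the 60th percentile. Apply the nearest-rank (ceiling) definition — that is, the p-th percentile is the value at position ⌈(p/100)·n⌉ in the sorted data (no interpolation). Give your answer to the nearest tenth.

n = 10.
Position = ⌈60/100 · 10⌉ = ⌈6⌉ = 6.
The value at rank 6 is 5.9.

5.9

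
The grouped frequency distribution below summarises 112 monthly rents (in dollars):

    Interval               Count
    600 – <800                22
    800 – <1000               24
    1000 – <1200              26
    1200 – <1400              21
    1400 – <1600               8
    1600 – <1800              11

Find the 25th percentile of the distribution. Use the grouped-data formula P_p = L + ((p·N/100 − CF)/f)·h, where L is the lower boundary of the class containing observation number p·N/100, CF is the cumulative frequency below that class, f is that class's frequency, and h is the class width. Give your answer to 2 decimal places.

850.00

N = 112; target position k = 25/100 · 112 = 28.
Cumulative frequencies: 22, 46, 72, 93, 101, 112.
Observation 28 falls in the class 800 – <1000.
L = 800, CF = 22, f = 24, h = 200.
P25 = 800 + ((28 − 22)/24)·200 = 800 + 50 = 850.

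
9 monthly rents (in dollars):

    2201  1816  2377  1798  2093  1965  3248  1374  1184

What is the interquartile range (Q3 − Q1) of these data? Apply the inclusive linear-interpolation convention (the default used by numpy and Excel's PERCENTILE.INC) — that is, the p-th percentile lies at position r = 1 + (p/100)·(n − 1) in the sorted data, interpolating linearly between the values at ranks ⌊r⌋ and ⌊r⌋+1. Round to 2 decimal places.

Sorted: 1184, 1374, 1798, 1816, 1965, 2093, 2201, 2377, 3248.
n = 9.
P25: r = 3 (integer) → 1798.
P75: r = 7 (integer) → 2201.
Difference: 2201 − 1798 = 403.

403.00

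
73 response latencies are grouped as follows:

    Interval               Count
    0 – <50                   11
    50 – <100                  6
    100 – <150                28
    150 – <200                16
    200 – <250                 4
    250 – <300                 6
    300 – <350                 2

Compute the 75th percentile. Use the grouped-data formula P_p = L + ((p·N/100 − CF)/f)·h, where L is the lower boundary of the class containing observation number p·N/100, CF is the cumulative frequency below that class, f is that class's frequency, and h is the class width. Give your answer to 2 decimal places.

180.47

N = 73; target position k = 75/100 · 73 = 54.75.
Cumulative frequencies: 11, 17, 45, 61, 65, 71, 73.
Observation 54.75 falls in the class 150 – <200.
L = 150, CF = 45, f = 16, h = 50.
P75 = 150 + ((54.75 − 45)/16)·50 = 150 + 30.4688 = 180.469.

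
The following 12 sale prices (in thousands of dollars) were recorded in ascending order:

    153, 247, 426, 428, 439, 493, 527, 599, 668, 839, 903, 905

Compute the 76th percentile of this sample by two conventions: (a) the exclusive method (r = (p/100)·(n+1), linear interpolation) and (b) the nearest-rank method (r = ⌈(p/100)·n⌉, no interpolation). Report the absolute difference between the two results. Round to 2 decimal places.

n = 12.
(a) r = 9.88; between ranks 9 (668) and 10 (839): 818.48.
(b) the nearest-rank method: rank 10 → 839.
|818.48 − 839| = 20.52.

20.52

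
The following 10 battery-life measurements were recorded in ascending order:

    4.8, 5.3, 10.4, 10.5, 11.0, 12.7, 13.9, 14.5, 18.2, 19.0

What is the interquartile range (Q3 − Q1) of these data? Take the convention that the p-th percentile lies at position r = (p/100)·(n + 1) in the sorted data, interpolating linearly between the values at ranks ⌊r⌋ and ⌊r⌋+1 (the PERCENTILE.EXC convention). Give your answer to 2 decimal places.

6.30

n = 10.
P25: r = 2.75; ranks 2–3 are 5.3, 10.4; interpolating gives 9.125.
P75: r = 8.25; ranks 8–9 are 14.5, 18.2; interpolating gives 15.425.
Difference: 15.425 − 9.125 = 6.3.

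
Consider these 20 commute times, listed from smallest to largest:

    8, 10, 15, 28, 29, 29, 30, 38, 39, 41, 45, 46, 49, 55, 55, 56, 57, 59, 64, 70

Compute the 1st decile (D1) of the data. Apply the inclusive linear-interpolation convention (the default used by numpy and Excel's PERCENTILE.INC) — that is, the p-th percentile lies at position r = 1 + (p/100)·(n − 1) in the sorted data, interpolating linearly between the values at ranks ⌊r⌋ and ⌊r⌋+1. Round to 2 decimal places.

n = 20.
r = 1 + (10/100)·(20 − 1) = 1 + 1.9 = 2.9.
Rank 2 is 10 and rank 3 is 15.
Interpolate: 10 + 0.9·(15 − 10) = 10 + 0.9·5 = 14.5.

14.50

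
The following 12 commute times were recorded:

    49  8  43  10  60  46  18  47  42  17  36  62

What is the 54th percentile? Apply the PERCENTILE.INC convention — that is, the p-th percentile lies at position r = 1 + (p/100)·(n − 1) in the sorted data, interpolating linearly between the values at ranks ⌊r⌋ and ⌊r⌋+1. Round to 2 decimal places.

42.94

Sorted: 8, 10, 17, 18, 36, 42, 43, 46, 47, 49, 60, 62.
n = 12.
r = 1 + (54/100)·(12 − 1) = 1 + 5.94 = 6.94.
Rank 6 is 42 and rank 7 is 43.
Interpolate: 42 + 0.94·(43 − 42) = 42 + 0.94·1 = 42.94.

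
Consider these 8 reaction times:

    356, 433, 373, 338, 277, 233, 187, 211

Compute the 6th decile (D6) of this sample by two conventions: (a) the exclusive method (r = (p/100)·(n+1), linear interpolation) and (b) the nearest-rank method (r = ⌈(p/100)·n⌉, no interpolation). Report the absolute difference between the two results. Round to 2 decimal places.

Sorted: 187, 211, 233, 277, 338, 356, 373, 433.
n = 8.
(a) r = 5.4; between ranks 5 (338) and 6 (356): 345.2.
(b) the nearest-rank method: rank 5 → 338.
|345.2 − 338| = 7.2.

7.20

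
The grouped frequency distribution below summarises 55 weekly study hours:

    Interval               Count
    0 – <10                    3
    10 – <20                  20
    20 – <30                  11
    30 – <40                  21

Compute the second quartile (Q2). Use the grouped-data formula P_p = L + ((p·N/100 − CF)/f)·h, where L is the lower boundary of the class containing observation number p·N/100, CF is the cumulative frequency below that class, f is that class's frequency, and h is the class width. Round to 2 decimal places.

N = 55; target position k = 50/100 · 55 = 27.5.
Cumulative frequencies: 3, 23, 34, 55.
Observation 27.5 falls in the class 20 – <30.
L = 20, CF = 23, f = 11, h = 10.
P50 = 20 + ((27.5 − 23)/11)·10 = 20 + 4.09091 = 24.0909.

24.09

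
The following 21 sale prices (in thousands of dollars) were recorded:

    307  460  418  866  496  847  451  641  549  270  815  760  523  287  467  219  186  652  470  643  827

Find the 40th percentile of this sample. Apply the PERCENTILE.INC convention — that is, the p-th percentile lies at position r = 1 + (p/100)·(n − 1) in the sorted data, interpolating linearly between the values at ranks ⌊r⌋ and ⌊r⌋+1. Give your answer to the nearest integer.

467

Sorted: 186, 219, 270, 287, 307, 418, 451, 460, 467, 470, 496, 523, 549, 641, 643, 652, 760, 815, 827, 847, 866.
n = 21.
r = 1 + (40/100)·(21 − 1) = 1 + 8 = 9.
r is an integer, so P40 is the value at rank 9: 467.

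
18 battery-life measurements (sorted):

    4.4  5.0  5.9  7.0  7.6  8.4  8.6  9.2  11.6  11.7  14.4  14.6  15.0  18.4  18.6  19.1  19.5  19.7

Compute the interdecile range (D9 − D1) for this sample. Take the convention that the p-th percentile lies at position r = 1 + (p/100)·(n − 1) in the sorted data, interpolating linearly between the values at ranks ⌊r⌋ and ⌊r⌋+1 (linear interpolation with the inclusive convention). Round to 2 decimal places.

13.59

n = 18.
P10: r = 2.7; ranks 2–3 are 5.0, 5.9; interpolating gives 5.63.
P90: r = 16.3; ranks 16–17 are 19.1, 19.5; interpolating gives 19.22.
Difference: 19.22 − 5.63 = 13.59.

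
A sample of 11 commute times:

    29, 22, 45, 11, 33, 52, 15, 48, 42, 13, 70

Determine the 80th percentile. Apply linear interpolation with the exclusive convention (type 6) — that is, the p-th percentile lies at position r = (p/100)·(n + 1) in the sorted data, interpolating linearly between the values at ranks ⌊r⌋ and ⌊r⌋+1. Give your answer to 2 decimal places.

50.40

Sorted: 11, 13, 15, 22, 29, 33, 42, 45, 48, 52, 70.
n = 11.
r = (80/100)·(11 + 1) = 9.6.
Rank 9 is 48 and rank 10 is 52.
Interpolate: 48 + 0.6·(52 − 48) = 48 + 0.6·4 = 50.4.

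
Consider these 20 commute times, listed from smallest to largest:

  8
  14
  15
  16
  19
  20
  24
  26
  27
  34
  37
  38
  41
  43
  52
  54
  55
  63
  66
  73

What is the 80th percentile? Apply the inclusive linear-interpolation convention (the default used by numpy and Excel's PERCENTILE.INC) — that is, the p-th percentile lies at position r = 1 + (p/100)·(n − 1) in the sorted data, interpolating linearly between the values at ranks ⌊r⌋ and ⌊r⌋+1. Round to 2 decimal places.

n = 20.
r = 1 + (80/100)·(20 − 1) = 1 + 15.2 = 16.2.
Rank 16 is 54 and rank 17 is 55.
Interpolate: 54 + 0.2·(55 − 54) = 54 + 0.2·1 = 54.2.

54.20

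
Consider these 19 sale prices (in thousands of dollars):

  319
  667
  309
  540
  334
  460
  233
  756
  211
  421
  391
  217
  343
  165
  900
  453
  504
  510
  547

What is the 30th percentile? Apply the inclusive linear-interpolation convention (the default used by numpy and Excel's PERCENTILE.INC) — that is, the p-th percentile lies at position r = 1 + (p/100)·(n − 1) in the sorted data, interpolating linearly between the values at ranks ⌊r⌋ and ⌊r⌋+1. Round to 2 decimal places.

Sorted: 165, 211, 217, 233, 309, 319, 334, 343, 391, 421, 453, 460, 504, 510, 540, 547, 667, 756, 900.
n = 19.
r = 1 + (30/100)·(19 − 1) = 1 + 5.4 = 6.4.
Rank 6 is 319 and rank 7 is 334.
Interpolate: 319 + 0.4·(334 − 319) = 319 + 0.4·15 = 325.

325.00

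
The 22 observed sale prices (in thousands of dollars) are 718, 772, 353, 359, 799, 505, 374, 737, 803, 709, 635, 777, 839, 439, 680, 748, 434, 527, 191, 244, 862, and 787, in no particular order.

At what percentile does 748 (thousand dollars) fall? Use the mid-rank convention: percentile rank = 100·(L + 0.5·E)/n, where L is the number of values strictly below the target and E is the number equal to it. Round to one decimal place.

65.9

Sorted: 191, 244, 353, 359, 374, 434, 439, 505, 527, 635, 680, 709, 718, 737, 748, 772, 777, 787, 799, 803, 839, 862.
Count below 748: L = 14; count equal: E = 1; n = 22.
Percentile rank = 100·(14 + 0.5·1)/22 = 100·14.5/22 = 65.91.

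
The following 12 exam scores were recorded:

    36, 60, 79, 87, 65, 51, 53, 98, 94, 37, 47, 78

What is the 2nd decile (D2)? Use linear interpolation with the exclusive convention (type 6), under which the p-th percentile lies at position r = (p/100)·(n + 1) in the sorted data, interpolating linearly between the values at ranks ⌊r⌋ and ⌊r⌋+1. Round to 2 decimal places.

43.00

Sorted: 36, 37, 47, 51, 53, 60, 65, 78, 79, 87, 94, 98.
n = 12.
r = (20/100)·(12 + 1) = 2.6.
Rank 2 is 37 and rank 3 is 47.
Interpolate: 37 + 0.6·(47 − 37) = 37 + 0.6·10 = 43.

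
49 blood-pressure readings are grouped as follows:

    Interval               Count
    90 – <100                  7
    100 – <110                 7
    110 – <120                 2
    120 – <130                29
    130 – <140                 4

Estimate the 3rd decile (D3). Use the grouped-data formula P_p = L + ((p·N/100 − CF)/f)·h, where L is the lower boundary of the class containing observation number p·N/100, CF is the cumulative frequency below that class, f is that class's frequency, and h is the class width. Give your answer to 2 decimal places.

N = 49; target position k = 30/100 · 49 = 14.7.
Cumulative frequencies: 7, 14, 16, 45, 49.
Observation 14.7 falls in the class 110 – <120.
L = 110, CF = 14, f = 2, h = 10.
P30 = 110 + ((14.7 − 14)/2)·10 = 110 + 3.5 = 113.5.

113.50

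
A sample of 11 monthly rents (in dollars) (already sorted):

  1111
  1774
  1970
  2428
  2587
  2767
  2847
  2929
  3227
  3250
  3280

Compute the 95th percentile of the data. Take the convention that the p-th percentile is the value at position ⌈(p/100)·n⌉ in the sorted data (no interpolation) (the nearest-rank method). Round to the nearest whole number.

n = 11.
Position = ⌈95/100 · 11⌉ = ⌈10.45⌉ = 11.
The value at rank 11 is 3280.

3280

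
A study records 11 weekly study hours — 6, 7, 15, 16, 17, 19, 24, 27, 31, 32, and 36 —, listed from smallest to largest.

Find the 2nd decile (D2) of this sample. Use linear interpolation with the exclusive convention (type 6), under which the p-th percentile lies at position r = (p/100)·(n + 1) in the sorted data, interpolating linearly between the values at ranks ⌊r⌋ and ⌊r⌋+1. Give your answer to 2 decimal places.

10.20

n = 11.
r = (20/100)·(11 + 1) = 2.4.
Rank 2 is 7 and rank 3 is 15.
Interpolate: 7 + 0.4·(15 − 7) = 7 + 0.4·8 = 10.2.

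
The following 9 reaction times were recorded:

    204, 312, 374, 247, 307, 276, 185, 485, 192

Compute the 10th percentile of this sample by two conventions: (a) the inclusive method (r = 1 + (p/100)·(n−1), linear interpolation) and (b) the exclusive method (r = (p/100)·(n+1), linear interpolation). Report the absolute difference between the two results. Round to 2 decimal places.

Sorted: 185, 192, 204, 247, 276, 307, 312, 374, 485.
n = 9.
(a) r = 1.8; between ranks 1 (185) and 2 (192): 190.6.
(b) r = 1 → value at rank 1 = 185.
|190.6 − 185| = 5.6.

5.60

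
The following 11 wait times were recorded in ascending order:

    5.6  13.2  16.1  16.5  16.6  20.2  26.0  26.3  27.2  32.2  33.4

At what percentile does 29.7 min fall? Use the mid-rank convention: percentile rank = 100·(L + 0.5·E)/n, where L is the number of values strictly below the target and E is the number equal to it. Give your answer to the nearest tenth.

81.8

Count below 29.7: L = 9; count equal: E = 0; n = 11.
Percentile rank = 100·(9 + 0.5·0)/11 = 100·9/11 = 81.82.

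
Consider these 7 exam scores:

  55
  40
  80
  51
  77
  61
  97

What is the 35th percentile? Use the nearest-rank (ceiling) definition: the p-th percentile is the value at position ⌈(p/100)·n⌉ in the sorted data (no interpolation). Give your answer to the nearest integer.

Sorted: 40, 51, 55, 61, 77, 80, 97.
n = 7.
Position = ⌈35/100 · 7⌉ = ⌈2.45⌉ = 3.
The value at rank 3 is 55.

55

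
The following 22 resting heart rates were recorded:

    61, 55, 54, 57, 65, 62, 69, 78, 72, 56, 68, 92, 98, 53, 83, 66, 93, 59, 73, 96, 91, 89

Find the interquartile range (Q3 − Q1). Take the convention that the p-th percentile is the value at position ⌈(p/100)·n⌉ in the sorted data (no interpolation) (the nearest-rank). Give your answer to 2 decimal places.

30.00

Sorted: 53, 54, 55, 56, 57, 59, 61, 62, 65, 66, 68, 69, 72, 73, 78, 83, 89, 91, 92, 93, 96, 98.
n = 22.
P25: rank ⌈25/100·22⌉ = 6 → 59.
P75: rank ⌈75/100·22⌉ = 17 → 89.
Difference: 89 − 59 = 30.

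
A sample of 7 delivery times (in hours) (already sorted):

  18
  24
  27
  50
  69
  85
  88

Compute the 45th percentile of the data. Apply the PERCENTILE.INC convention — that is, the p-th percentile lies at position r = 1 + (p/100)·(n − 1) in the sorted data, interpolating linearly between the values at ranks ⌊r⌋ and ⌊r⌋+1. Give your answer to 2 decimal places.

43.10

n = 7.
r = 1 + (45/100)·(7 − 1) = 1 + 2.7 = 3.7.
Rank 3 is 27 and rank 4 is 50.
Interpolate: 27 + 0.7·(50 − 27) = 27 + 0.7·23 = 43.1.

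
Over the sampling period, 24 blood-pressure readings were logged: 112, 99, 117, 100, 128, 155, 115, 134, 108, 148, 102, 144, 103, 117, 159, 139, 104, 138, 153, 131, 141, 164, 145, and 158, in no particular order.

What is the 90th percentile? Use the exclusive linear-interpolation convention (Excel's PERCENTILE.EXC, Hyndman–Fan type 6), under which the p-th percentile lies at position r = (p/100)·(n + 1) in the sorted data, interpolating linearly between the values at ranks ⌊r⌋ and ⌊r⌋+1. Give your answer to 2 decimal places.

Sorted: 99, 100, 102, 103, 104, 108, 112, 115, 117, 117, 128, 131, 134, 138, 139, 141, 144, 145, 148, 153, 155, 158, 159, 164.
n = 24.
r = (90/100)·(24 + 1) = 22.5.
Rank 22 is 158 and rank 23 is 159.
Interpolate: 158 + 0.5·(159 − 158) = 158 + 0.5·1 = 158.5.

158.50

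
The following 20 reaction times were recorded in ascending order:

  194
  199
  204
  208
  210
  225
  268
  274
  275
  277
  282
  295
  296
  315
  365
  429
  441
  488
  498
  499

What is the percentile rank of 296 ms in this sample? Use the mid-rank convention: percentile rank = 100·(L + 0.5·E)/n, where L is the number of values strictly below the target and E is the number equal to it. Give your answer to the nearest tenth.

Count below 296: L = 12; count equal: E = 1; n = 20.
Percentile rank = 100·(12 + 0.5·1)/20 = 100·12.5/20 = 62.5.

62.5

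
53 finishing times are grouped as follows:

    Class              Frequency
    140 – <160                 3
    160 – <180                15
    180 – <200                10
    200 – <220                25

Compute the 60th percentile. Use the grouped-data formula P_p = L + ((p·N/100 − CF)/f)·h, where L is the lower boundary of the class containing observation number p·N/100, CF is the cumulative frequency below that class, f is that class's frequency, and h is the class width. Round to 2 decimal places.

N = 53; target position k = 60/100 · 53 = 31.8.
Cumulative frequencies: 3, 18, 28, 53.
Observation 31.8 falls in the class 200 – <220.
L = 200, CF = 28, f = 25, h = 20.
P60 = 200 + ((31.8 − 28)/25)·20 = 200 + 3.04 = 203.04.

203.04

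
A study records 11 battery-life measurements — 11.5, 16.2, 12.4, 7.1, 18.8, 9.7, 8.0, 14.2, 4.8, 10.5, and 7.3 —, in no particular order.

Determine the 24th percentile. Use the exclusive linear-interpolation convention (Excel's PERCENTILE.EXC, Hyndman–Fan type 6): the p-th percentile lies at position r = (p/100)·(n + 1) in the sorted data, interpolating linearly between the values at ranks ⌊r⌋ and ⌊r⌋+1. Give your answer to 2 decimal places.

7.28

Sorted: 4.8, 7.1, 7.3, 8.0, 9.7, 10.5, 11.5, 12.4, 14.2, 16.2, 18.8.
n = 11.
r = (24/100)·(11 + 1) = 2.88.
Rank 2 is 7.1 and rank 3 is 7.3.
Interpolate: 7.1 + 0.88·(7.3 − 7.1) = 7.1 + 0.88·0.2 = 7.276.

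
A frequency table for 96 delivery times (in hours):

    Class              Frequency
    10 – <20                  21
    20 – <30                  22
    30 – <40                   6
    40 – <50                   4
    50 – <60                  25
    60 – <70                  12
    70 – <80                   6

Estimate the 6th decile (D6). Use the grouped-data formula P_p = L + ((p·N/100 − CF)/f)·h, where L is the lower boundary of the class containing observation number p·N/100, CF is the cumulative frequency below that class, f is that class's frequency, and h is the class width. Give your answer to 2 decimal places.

51.84

N = 96; target position k = 60/100 · 96 = 57.6.
Cumulative frequencies: 21, 43, 49, 53, 78, 90, 96.
Observation 57.6 falls in the class 50 – <60.
L = 50, CF = 53, f = 25, h = 10.
P60 = 50 + ((57.6 − 53)/25)·10 = 50 + 1.84 = 51.84.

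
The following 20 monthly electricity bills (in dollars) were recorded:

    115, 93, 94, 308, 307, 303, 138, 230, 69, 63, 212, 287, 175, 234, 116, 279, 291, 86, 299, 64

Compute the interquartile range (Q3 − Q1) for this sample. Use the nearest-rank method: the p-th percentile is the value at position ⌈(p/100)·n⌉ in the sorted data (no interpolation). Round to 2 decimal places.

Sorted: 63, 64, 69, 86, 93, 94, 115, 116, 138, 175, 212, 230, 234, 279, 287, 291, 299, 303, 307, 308.
n = 20.
P25: rank ⌈25/100·20⌉ = 5 → 93.
P75: rank ⌈75/100·20⌉ = 15 → 287.
Difference: 287 − 93 = 194.

194.00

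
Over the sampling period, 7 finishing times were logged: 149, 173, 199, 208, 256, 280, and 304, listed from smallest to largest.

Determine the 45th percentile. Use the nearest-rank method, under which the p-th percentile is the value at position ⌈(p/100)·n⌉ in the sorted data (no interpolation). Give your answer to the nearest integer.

n = 7.
Position = ⌈45/100 · 7⌉ = ⌈3.15⌉ = 4.
The value at rank 4 is 208.

208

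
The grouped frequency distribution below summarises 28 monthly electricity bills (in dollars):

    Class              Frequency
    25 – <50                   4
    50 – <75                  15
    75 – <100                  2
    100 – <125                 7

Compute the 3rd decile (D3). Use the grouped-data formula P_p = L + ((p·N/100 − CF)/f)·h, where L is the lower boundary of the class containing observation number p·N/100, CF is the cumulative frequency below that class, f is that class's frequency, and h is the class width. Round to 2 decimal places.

N = 28; target position k = 30/100 · 28 = 8.4.
Cumulative frequencies: 4, 19, 21, 28.
Observation 8.4 falls in the class 50 – <75.
L = 50, CF = 4, f = 15, h = 25.
P30 = 50 + ((8.4 − 4)/15)·25 = 50 + 7.33333 = 57.3333.

57.33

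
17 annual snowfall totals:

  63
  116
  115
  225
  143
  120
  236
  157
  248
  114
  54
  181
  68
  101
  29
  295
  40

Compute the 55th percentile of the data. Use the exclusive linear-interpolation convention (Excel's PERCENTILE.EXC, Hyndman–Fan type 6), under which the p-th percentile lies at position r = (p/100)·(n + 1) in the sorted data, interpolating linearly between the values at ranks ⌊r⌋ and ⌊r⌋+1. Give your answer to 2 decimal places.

119.60

Sorted: 29, 40, 54, 63, 68, 101, 114, 115, 116, 120, 143, 157, 181, 225, 236, 248, 295.
n = 17.
r = (55/100)·(17 + 1) = 9.9.
Rank 9 is 116 and rank 10 is 120.
Interpolate: 116 + 0.9·(120 − 116) = 116 + 0.9·4 = 119.6.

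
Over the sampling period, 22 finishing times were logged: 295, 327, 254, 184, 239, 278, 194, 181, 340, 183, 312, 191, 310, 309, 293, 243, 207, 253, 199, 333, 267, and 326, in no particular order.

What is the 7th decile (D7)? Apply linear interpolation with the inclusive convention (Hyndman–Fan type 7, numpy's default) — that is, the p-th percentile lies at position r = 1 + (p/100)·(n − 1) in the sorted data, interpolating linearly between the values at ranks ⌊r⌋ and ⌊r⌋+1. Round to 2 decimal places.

304.80

Sorted: 181, 183, 184, 191, 194, 199, 207, 239, 243, 253, 254, 267, 278, 293, 295, 309, 310, 312, 326, 327, 333, 340.
n = 22.
r = 1 + (70/100)·(22 − 1) = 1 + 14.7 = 15.7.
Rank 15 is 295 and rank 16 is 309.
Interpolate: 295 + 0.7·(309 − 295) = 295 + 0.7·14 = 304.8.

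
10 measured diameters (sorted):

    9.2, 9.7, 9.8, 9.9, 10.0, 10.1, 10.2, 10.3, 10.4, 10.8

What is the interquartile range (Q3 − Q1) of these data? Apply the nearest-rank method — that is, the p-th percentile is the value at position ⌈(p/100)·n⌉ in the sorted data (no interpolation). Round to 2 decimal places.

n = 10.
P25: rank ⌈25/100·10⌉ = 3 → 9.8.
P75: rank ⌈75/100·10⌉ = 8 → 10.3.
Difference: 10.3 − 9.8 = 0.5.

0.50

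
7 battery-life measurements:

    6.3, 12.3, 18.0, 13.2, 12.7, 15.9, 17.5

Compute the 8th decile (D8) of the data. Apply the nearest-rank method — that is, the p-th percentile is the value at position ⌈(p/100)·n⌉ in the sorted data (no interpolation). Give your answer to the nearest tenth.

17.5

Sorted: 6.3, 12.3, 12.7, 13.2, 15.9, 17.5, 18.0.
n = 7.
Position = ⌈80/100 · 7⌉ = ⌈5.6⌉ = 6.
The value at rank 6 is 17.5.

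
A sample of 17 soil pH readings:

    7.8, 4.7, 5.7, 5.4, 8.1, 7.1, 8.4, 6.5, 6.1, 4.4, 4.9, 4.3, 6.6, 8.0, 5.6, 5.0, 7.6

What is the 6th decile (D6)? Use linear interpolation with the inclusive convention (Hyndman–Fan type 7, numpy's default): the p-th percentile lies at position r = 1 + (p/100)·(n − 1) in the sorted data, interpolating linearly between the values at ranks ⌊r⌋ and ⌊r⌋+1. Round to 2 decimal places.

6.56

Sorted: 4.3, 4.4, 4.7, 4.9, 5.0, 5.4, 5.6, 5.7, 6.1, 6.5, 6.6, 7.1, 7.6, 7.8, 8.0, 8.1, 8.4.
n = 17.
r = 1 + (60/100)·(17 − 1) = 1 + 9.6 = 10.6.
Rank 10 is 6.5 and rank 11 is 6.6.
Interpolate: 6.5 + 0.6·(6.6 − 6.5) = 6.5 + 0.6·0.1 = 6.56.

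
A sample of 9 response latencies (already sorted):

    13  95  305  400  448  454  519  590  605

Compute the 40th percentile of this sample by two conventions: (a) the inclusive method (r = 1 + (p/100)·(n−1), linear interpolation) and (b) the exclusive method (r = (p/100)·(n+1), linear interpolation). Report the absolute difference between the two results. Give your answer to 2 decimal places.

n = 9.
(a) r = 4.2; between ranks 4 (400) and 5 (448): 409.6.
(b) r = 4 → value at rank 4 = 400.
|409.6 − 400| = 9.6.

9.60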